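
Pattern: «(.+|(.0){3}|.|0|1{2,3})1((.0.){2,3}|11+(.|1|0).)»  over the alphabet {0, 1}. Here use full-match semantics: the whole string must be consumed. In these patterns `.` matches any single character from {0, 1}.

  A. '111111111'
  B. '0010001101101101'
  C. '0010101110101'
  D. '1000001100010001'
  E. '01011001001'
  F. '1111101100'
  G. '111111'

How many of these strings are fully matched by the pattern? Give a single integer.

5

A → match
B → match
C → no match
D → no match
E → match
F → match
G → match
Total matched: 5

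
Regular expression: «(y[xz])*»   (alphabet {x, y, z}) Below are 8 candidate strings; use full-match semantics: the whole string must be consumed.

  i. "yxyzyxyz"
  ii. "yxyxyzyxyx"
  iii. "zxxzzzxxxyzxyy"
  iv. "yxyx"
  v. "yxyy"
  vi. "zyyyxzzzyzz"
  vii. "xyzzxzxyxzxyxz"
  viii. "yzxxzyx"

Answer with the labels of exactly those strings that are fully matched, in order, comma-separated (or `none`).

i, ii, iv

i. "yxyzyxyz" → match
ii. "yxyxyzyxyx" → match
iii → no match
iv. "yxyx" → match
v. "yxyy" → no match
vi. "zyyyxzzzyzz" → no match
vii → no match
viii. "yzxxzyx" → no match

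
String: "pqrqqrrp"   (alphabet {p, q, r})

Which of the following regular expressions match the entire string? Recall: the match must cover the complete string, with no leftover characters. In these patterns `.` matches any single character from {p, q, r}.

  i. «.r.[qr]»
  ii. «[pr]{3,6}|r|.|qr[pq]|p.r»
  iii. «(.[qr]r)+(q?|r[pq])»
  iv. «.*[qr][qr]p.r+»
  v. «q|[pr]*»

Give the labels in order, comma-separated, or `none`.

iii

i → no match
ii → no match
iii → match
iv → no match — must end with "r"
v → no match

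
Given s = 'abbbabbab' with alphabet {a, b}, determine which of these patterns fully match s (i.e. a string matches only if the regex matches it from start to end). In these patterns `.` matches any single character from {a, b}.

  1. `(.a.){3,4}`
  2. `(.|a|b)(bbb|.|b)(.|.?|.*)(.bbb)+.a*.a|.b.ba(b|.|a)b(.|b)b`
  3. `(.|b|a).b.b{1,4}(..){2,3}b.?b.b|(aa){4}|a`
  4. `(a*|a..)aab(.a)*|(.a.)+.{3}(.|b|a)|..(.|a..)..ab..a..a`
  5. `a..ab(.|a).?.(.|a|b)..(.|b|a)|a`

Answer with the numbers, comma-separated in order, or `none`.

2

1 → no match
2 → match
3 → no match
4 → no match
5 → no match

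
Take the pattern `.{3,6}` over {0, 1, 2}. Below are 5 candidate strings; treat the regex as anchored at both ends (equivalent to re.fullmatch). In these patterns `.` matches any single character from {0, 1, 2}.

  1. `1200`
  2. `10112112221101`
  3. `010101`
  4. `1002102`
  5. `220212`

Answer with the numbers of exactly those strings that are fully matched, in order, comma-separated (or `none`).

1, 3, 5

1 → match
2 → no match
3 → match
4 → no match
5 → match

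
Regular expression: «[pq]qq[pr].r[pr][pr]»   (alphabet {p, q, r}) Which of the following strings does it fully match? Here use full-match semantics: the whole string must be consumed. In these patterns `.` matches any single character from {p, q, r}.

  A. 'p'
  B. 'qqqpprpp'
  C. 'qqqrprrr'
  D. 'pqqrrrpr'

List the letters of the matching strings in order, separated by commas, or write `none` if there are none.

B, C, D

A → no match
B → match
C → match
D → match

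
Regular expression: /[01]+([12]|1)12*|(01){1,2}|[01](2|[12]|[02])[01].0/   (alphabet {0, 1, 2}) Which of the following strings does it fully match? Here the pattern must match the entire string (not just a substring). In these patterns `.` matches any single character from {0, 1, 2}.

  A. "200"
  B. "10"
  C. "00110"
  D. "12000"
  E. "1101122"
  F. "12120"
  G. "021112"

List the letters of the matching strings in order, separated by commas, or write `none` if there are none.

C, D, E, F

A → no match
B → no match
C → match
D → match
E → match
F → match
G → no match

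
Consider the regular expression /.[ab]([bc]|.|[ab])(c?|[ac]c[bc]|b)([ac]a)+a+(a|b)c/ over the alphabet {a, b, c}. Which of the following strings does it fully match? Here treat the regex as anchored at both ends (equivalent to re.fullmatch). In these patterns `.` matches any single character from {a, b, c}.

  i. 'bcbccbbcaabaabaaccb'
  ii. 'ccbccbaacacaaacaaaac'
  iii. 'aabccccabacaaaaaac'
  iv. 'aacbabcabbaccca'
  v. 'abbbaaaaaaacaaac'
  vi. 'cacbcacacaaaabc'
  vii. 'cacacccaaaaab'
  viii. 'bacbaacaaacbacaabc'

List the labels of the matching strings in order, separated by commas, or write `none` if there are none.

vi

i → no match — must end with 'c'
ii → no match
iii → no match
iv → no match — must end with 'c'
v → no match
vi → match
vii → no match — must end with 'c'
viii → no match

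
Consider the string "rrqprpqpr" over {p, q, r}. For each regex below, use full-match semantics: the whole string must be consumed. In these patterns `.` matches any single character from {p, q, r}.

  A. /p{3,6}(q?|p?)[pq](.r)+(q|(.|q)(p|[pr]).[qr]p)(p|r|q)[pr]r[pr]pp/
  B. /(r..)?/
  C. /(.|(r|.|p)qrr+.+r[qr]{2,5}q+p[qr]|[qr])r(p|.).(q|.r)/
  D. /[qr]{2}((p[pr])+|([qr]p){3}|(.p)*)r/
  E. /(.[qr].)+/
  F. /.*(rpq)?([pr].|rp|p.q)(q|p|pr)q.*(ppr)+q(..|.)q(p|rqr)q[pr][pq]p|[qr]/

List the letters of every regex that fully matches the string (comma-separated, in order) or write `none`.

A → no match — must start with "p"
B → no match
C → no match
D → match
E → no match
F → no match

D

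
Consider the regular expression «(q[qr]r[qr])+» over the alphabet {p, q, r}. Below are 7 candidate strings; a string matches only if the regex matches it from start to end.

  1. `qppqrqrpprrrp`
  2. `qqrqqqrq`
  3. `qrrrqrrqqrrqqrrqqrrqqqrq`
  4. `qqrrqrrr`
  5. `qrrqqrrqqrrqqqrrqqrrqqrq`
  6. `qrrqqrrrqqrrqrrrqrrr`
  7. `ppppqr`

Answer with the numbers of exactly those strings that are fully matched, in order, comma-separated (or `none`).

1 → no match
2 → match
3 → match
4 → match
5 → match
6 → match
7 → no match — must start with `q`

2, 3, 4, 5, 6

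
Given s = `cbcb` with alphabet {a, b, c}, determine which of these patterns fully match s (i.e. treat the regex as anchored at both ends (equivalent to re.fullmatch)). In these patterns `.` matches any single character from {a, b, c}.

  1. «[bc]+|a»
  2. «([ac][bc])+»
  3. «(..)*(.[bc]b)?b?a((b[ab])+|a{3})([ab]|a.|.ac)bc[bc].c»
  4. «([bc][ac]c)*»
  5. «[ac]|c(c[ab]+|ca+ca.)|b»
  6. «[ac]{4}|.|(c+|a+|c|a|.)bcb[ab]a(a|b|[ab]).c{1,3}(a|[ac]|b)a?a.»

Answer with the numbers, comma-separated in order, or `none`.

1, 2

1 → match
2 → match
3 → no match — must end with `c`
4 → no match
5 → no match
6 → no match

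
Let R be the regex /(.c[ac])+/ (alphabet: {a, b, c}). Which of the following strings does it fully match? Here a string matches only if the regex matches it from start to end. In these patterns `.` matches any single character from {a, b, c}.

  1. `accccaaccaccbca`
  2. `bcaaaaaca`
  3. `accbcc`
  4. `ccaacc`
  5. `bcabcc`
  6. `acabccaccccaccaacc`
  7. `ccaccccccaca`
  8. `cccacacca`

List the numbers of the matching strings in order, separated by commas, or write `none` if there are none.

1 → match
2. `bcaaaaaca` → no match
3. `accbcc` → match
4. `ccaacc` → match
5. `bcabcc` → match
6 → match
7. `ccaccccccaca` → match
8. `cccacacca` → match

1, 3, 4, 5, 6, 7, 8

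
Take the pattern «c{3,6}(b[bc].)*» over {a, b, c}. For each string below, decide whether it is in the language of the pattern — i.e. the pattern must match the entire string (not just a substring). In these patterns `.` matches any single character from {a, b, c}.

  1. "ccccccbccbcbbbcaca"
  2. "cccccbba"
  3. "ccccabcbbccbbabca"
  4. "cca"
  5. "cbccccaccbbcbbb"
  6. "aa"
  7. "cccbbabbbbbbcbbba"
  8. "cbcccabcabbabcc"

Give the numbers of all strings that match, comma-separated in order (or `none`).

1 → no match
2 → match
3 → no match
4 → no match
5 → no match
6 → no match — must start with "c"
7 → no match
8 → no match

2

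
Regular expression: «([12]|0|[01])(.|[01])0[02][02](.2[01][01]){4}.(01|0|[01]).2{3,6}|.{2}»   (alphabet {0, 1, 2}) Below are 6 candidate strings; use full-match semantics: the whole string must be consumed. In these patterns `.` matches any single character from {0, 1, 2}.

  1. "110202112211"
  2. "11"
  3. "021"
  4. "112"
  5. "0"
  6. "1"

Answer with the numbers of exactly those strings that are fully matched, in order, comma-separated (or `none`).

1. "110202112211" → no match
2. "11" → match
3. "021" → no match
4. "112" → no match
5. "0" → no match
6. "1" → no match

2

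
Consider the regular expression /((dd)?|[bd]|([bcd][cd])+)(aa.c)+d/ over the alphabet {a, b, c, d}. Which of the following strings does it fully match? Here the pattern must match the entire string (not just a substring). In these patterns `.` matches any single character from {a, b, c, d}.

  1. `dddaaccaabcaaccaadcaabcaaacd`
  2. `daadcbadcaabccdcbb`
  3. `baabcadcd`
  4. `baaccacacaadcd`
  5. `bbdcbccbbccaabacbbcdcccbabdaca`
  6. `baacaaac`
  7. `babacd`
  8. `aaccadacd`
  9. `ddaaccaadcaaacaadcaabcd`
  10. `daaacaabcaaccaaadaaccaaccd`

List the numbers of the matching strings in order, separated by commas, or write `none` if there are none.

1 → no match
2 → no match — must end with `cd`
3. `baabcadcd` → no match
4 → no match
5 → no match — must end with `cd`
6. `baacaaac` → no match — must end with `cd`
7. `babacd` → no match
8. `aaccadacd` → no match
9 → match
10 → no match

9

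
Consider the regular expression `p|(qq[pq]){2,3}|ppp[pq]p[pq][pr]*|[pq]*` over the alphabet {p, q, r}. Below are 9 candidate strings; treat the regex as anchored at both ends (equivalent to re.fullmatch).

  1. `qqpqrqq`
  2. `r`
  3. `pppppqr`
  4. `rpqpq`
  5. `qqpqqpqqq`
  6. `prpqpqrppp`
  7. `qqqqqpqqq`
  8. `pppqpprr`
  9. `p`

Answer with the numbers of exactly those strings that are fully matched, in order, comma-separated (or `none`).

1 → no match
2 → no match
3 → match
4 → no match
5 → match
6 → no match
7 → match
8 → match
9 → match

3, 5, 7, 8, 9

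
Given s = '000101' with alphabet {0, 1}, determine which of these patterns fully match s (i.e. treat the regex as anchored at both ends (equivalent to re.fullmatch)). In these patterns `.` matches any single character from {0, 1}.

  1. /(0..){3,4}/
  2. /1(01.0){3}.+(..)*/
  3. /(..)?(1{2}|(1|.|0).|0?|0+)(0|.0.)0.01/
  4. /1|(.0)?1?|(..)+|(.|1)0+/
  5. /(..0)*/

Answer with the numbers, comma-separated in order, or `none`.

3, 4

1 → no match
2 → no match — must start with '101'
3 → match
4 → match
5 → no match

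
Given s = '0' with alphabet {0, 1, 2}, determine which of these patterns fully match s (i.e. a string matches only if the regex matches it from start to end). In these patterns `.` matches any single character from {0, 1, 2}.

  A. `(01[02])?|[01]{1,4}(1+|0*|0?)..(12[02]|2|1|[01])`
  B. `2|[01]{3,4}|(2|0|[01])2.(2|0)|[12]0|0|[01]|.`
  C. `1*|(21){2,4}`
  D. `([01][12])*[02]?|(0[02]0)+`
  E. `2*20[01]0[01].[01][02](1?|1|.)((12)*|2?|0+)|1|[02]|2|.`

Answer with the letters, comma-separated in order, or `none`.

A → no match
B → match
C → no match
D → match
E → match

B, D, E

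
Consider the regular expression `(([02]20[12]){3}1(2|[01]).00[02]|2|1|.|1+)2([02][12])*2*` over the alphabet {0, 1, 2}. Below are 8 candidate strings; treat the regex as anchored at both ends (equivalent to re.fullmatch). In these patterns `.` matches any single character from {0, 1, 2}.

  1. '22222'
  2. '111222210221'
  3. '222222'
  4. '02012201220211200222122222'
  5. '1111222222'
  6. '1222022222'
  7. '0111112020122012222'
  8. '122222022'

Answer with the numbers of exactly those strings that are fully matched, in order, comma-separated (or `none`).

1. '22222' → match
2. '111222210221' → match
3. '222222' → match
4 → match
5. '1111222222' → match
6. '1222022222' → match
7 → no match
8. '122222022' → match

1, 2, 3, 4, 5, 6, 8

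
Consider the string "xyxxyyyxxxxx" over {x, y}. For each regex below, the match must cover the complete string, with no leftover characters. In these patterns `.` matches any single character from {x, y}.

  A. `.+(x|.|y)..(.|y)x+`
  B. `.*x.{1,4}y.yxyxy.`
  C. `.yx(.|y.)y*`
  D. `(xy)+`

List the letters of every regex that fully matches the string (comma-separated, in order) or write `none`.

A → match
B → no match
C → no match
D → no match — must end with "xy"

A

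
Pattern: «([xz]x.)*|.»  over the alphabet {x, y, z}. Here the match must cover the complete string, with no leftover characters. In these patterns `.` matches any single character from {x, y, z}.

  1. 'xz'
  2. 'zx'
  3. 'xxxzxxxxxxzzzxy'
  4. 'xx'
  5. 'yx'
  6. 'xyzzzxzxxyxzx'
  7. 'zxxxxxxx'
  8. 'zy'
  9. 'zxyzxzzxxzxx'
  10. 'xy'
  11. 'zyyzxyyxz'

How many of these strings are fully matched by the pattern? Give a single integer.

1

1 → no match
2 → no match
3 → no match
4 → no match
5 → no match
6 → no match
7 → no match
8 → no match
9 → match
10 → no match
11 → no match
Total matched: 1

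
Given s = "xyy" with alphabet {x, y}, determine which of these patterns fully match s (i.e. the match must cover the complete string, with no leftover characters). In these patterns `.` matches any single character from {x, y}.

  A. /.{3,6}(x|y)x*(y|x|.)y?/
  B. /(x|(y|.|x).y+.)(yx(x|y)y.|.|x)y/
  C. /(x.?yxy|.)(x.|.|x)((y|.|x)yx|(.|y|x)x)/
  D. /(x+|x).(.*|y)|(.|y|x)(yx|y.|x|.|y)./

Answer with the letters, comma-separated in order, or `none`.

A → no match
B → match
C → no match
D → match

B, D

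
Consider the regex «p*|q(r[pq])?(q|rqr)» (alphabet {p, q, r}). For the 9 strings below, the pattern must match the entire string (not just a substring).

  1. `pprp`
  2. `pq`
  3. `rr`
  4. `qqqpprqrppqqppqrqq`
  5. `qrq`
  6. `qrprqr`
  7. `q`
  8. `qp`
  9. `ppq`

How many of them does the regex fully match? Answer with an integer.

1

1 → no match
2 → no match
3 → no match
4 → no match
5 → no match
6 → match
7 → no match
8 → no match
9 → no match
Total matched: 1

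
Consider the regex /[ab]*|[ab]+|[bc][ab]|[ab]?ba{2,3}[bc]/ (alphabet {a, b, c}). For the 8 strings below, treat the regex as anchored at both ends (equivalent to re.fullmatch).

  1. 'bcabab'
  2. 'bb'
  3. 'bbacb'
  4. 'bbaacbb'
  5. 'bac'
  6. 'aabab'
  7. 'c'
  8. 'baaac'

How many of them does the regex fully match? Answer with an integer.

1 → no match
2 → match
3 → no match
4 → no match
5 → no match
6 → match
7 → no match
8 → match
Total matched: 3

3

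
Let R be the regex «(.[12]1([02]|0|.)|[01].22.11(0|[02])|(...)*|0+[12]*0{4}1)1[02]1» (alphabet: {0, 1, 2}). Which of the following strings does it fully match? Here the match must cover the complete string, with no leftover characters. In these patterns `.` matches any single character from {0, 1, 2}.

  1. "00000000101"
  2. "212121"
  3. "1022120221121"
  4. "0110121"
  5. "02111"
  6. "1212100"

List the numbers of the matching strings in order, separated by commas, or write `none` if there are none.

1 → no match
2 → match
3 → no match
4 → match
5 → no match
6 → no match — must end with "1"

2, 4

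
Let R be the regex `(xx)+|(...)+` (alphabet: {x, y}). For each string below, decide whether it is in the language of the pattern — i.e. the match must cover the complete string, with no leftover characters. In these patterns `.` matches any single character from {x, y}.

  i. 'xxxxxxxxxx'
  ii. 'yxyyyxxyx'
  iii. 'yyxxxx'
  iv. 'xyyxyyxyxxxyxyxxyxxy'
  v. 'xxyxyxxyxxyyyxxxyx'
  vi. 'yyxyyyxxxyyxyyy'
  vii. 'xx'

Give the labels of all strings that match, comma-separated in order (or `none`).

i → match
ii → match
iii → match
iv → no match
v → match
vi → match
vii → match

i, ii, iii, v, vi, vii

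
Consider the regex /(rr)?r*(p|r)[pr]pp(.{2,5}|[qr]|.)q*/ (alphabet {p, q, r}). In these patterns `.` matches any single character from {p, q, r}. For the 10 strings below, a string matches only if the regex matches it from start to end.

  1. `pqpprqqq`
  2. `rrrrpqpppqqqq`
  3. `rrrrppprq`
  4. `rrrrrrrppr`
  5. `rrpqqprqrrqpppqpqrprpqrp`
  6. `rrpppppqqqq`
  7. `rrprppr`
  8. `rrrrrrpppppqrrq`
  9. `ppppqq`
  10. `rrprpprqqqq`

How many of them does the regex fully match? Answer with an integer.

7

1 → no match
2 → no match
3 → match
4 → match
5 → no match
6 → match
7 → match
8 → match
9 → match
10 → match
Total matched: 7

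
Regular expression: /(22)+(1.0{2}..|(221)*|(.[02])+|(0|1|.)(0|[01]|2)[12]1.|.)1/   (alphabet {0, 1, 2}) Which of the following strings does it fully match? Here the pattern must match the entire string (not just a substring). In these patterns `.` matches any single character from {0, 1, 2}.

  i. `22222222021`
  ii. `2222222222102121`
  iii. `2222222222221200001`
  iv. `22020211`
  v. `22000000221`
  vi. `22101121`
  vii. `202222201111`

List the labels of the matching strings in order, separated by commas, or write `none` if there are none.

i, ii, iii, v, vi

i → match
ii → match
iii → match
iv → no match
v → match
vi → match
vii → no match — must start with `22`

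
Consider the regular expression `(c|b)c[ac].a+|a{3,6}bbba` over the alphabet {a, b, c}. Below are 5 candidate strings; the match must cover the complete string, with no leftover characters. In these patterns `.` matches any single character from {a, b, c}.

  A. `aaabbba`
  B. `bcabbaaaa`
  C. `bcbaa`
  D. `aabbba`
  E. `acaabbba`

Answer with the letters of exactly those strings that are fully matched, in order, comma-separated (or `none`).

A → match
B → no match
C → no match
D → no match
E → no match

A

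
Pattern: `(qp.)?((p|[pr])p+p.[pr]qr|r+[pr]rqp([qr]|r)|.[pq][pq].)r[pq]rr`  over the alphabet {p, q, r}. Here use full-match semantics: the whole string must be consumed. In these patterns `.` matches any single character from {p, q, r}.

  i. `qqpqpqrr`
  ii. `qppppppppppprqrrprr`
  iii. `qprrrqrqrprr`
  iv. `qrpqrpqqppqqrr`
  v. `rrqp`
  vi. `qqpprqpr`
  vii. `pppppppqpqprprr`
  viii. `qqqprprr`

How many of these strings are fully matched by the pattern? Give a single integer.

i → no match
ii → match
iii → no match
iv → no match
v → no match — must end with `rr`
vi → no match — must end with `rr`
vii → no match
viii → match
Total matched: 2

2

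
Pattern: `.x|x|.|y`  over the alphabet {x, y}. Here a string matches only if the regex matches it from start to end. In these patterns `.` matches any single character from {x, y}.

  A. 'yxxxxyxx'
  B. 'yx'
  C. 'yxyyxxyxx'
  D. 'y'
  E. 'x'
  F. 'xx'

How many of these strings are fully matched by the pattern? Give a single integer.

A. 'yxxxxyxx' → no match
B. 'yx' → match
C. 'yxyyxxyxx' → no match
D. 'y' → match
E. 'x' → match
F. 'xx' → match
Total matched: 4

4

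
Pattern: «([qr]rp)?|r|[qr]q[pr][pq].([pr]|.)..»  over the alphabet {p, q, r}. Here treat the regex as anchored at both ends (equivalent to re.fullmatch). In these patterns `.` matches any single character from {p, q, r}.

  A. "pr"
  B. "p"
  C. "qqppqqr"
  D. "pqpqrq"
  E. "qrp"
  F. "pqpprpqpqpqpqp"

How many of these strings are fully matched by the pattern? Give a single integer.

A → no match
B → no match
C → no match
D → no match
E → match
F → no match
Total matched: 1

1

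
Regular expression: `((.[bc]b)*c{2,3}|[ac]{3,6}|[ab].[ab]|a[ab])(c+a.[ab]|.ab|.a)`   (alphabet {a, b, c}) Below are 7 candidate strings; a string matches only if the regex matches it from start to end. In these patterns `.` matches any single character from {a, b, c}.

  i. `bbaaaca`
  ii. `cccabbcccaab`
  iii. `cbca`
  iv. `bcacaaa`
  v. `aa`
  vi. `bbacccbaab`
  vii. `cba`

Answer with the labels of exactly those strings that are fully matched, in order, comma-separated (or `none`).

i. `bbaaaca` → no match
ii. `cccabbcccaab` → no match
iii. `cbca` → no match
iv. `bcacaaa` → match
v. `aa` → no match
vi. `bbacccbaab` → no match
vii. `cba` → no match

iv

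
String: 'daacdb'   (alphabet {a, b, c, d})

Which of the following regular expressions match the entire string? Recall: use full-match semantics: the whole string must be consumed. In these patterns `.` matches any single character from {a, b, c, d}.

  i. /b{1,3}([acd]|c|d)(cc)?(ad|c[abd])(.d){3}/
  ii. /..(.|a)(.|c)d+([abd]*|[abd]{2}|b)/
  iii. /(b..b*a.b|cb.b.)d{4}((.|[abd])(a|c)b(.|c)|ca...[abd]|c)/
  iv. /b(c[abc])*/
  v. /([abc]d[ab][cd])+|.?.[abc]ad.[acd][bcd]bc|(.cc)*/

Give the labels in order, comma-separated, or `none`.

i → no match — must start with 'b'
ii → match
iii → no match
iv → no match — must start with 'b'
v → no match

ii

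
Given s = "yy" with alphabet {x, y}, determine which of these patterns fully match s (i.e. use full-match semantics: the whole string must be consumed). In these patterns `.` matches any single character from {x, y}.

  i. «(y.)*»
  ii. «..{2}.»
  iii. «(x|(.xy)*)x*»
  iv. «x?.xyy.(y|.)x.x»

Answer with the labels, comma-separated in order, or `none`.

i → match
ii → no match
iii → no match
iv → no match — must end with "x"

i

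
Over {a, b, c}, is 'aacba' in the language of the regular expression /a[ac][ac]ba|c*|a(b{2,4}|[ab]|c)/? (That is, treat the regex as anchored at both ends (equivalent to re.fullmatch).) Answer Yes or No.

Yes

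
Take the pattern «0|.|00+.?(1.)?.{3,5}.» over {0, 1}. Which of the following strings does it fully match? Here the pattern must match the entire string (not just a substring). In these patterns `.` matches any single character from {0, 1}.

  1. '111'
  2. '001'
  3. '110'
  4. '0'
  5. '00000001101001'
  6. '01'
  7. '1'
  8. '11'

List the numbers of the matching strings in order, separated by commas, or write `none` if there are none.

1 → no match
2 → no match
3 → no match
4 → match
5 → match
6 → no match
7 → match
8 → no match

4, 5, 7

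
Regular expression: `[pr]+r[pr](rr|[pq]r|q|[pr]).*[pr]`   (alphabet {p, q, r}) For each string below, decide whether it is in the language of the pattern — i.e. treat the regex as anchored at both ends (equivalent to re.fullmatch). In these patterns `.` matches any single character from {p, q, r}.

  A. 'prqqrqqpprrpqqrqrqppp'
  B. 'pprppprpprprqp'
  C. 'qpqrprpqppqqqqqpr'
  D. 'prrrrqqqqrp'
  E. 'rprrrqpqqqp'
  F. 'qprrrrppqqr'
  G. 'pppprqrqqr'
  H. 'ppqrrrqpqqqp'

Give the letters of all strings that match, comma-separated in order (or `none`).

A → no match
B → match
C → no match
D → match
E → match
F → no match
G → no match
H → no match

B, D, E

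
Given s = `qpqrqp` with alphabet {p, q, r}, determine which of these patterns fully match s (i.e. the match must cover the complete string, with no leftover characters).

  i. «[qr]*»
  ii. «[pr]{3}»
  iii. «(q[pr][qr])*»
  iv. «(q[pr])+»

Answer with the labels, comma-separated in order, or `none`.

iv

i → no match
ii → no match
iii → no match
iv → match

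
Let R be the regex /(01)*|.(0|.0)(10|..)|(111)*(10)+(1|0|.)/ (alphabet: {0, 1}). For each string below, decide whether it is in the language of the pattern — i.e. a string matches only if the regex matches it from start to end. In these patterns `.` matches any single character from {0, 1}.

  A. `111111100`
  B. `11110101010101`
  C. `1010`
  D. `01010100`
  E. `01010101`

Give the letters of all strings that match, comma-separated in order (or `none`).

A, B, C, E

A. `111111100` → match
B → match
C. `1010` → match
D. `01010100` → no match
E. `01010101` → match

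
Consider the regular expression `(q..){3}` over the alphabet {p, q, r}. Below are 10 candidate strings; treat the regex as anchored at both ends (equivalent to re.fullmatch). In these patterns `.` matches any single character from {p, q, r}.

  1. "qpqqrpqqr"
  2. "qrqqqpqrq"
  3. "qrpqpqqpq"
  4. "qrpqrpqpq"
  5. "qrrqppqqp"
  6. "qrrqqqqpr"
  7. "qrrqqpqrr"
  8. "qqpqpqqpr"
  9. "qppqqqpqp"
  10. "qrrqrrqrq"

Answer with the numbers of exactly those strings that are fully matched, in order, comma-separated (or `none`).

1 → match
2 → match
3 → match
4 → match
5 → match
6 → match
7 → match
8 → match
9 → no match
10 → match

1, 2, 3, 4, 5, 6, 7, 8, 10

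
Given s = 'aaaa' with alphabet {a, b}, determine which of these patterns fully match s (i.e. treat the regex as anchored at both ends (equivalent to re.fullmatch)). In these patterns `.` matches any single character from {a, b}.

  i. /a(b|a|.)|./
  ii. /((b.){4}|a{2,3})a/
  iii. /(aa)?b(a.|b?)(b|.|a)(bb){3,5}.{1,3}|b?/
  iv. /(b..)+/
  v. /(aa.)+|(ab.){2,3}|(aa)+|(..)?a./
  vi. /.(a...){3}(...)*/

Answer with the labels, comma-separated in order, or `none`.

ii, v

i → no match
ii → match
iii → no match
iv → no match — must start with 'b'
v → match
vi → no match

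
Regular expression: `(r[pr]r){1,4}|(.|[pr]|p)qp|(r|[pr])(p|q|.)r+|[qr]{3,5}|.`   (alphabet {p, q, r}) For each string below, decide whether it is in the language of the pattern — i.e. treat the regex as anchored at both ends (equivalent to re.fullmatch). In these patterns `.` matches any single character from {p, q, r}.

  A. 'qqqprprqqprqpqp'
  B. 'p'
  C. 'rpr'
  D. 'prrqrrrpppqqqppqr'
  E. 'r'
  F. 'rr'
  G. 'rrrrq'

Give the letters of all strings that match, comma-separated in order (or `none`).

B, C, E, G

A → no match
B → match
C → match
D → no match
E → match
F → no match
G → match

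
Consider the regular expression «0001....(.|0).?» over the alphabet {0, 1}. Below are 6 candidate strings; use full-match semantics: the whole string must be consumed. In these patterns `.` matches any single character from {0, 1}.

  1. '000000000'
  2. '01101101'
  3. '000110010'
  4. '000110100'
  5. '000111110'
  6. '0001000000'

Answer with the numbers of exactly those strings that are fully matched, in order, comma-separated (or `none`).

1 → no match — must start with '0001'
2 → no match — must start with '0001'
3 → match
4 → match
5 → match
6 → match

3, 4, 5, 6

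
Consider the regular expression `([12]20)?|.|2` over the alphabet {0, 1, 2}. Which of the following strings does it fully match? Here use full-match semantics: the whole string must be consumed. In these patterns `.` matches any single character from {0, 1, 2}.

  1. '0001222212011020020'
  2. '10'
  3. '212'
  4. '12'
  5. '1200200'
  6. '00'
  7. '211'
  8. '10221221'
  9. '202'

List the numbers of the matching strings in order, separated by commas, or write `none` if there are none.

1 → no match
2 → no match
3 → no match
4 → no match
5 → no match
6 → no match
7 → no match
8 → no match
9 → no match

none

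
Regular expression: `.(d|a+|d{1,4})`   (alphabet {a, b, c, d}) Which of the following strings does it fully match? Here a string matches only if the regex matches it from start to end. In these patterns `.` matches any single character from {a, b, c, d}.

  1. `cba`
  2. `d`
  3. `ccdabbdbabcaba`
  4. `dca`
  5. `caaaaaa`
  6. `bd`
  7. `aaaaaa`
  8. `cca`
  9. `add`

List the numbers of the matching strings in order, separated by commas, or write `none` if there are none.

1. `cba` → no match
2. `d` → no match
3 → no match
4. `dca` → no match
5. `caaaaaa` → match
6. `bd` → match
7. `aaaaaa` → match
8. `cca` → no match
9. `add` → match

5, 6, 7, 9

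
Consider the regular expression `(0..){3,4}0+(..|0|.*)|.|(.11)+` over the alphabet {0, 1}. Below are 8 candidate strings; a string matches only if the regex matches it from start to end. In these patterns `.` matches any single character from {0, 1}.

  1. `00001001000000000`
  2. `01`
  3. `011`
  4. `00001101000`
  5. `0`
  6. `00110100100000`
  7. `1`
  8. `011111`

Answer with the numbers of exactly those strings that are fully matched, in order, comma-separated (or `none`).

1, 3, 4, 5, 7, 8

1 → match
2 → no match
3 → match
4 → match
5 → match
6 → no match
7 → match
8 → match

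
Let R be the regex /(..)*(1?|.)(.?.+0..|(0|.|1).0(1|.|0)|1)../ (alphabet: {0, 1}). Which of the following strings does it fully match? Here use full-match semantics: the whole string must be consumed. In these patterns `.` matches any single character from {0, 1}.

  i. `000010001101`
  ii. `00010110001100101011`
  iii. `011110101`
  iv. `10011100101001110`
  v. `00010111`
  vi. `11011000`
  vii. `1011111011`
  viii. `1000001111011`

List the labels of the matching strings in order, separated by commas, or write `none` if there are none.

i, ii, iii, iv, v

i. `000010001101` → match
ii → match
iii. `011110101` → match
iv → match
v. `00010111` → match
vi. `11011000` → no match
vii. `1011111011` → no match
viii → no match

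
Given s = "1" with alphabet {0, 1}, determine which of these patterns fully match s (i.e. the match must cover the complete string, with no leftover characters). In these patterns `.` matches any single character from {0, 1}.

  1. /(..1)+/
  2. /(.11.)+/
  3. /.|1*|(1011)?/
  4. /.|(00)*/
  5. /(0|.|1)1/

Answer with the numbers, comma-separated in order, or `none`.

1 → no match
2 → no match
3 → match
4 → match
5 → no match

3, 4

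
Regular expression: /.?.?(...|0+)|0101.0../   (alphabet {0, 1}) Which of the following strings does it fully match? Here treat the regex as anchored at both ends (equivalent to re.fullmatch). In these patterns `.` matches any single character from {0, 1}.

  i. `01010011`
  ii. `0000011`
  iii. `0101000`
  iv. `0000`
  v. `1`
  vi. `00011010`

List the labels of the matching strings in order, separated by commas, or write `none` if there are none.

i. `01010011` → match
ii. `0000011` → no match
iii. `0101000` → no match
iv. `0000` → match
v. `1` → no match
vi. `00011010` → no match

i, iv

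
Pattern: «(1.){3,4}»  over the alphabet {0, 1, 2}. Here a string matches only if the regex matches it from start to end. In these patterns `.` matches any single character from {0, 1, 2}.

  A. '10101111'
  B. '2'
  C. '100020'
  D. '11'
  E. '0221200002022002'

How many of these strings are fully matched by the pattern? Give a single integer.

A → match
B → no match — must start with '1'
C → no match
D → no match
E → no match — must start with '1'
Total matched: 1

1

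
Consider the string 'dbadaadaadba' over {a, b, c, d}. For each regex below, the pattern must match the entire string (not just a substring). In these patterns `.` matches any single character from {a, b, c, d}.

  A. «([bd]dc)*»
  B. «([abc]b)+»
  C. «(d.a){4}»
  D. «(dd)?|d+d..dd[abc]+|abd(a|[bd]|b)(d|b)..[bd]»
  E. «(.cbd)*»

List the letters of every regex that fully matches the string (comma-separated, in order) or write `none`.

C

A → no match
B → no match — must end with 'b'
C → match
D → no match
E → no match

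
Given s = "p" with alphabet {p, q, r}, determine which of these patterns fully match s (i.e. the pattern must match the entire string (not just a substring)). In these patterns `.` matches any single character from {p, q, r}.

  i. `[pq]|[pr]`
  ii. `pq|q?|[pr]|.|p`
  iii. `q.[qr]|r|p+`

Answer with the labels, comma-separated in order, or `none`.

i, ii, iii

i → match
ii → match
iii → match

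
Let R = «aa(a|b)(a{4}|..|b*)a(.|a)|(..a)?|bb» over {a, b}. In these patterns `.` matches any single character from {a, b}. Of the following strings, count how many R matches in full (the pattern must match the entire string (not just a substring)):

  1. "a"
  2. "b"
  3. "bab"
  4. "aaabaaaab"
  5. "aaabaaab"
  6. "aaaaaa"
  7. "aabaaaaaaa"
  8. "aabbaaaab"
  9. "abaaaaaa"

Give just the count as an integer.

0

1 → no match
2 → no match
3 → no match
4 → no match
5 → no match
6 → no match
7 → no match
8 → no match
9 → no match
Total matched: 0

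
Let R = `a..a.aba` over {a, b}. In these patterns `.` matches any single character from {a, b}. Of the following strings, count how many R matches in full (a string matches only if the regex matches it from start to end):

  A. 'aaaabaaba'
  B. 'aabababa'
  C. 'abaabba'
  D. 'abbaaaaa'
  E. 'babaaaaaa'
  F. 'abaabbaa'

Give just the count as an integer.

A → no match
B → match
C → no match — must end with 'aba'
D → no match — must end with 'aba'
E → no match — must start with 'a'
F → no match — must end with 'aba'
Total matched: 1

1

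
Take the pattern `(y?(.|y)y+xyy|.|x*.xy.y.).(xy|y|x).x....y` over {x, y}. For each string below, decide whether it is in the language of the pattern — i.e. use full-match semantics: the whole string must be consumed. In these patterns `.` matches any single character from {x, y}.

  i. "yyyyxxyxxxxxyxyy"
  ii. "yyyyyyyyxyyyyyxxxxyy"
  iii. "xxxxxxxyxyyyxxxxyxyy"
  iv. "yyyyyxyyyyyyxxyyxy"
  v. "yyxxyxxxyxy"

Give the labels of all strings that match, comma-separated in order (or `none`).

i → no match
ii → match
iii → match
iv → no match
v → no match

ii, iii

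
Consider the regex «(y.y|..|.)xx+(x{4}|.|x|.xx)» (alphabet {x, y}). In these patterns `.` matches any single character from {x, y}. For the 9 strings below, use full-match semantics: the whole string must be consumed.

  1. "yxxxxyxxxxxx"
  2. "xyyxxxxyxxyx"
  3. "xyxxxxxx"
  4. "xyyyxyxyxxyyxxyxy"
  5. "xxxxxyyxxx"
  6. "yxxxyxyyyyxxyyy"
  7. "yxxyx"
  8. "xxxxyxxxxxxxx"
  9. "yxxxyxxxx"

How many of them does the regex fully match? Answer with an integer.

1

1. "yxxxxyxxxxxx" → no match
2. "xyyxxxxyxxyx" → no match
3. "xyxxxxxx" → match
4 → no match
5. "xxxxxyyxxx" → no match
6 → no match
7. "yxxyx" → no match
8 → no match
9. "yxxxyxxxx" → no match
Total matched: 1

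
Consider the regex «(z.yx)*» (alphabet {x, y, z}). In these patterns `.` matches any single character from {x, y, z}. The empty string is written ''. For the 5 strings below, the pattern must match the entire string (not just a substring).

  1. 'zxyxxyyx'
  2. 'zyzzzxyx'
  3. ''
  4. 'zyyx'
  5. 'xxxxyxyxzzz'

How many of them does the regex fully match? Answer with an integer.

2

1 → no match
2 → no match
3 → match
4 → match
5 → no match
Total matched: 2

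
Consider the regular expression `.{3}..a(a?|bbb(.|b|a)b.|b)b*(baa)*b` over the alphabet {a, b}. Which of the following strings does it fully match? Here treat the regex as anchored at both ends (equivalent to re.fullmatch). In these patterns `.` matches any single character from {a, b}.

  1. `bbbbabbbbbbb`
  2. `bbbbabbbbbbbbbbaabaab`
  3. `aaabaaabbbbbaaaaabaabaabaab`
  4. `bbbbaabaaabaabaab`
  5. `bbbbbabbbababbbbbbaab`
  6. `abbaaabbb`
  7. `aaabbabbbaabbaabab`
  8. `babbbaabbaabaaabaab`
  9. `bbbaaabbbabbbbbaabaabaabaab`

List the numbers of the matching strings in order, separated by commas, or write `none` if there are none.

5, 6, 9

1 → no match
2 → no match
3 → no match
4 → no match
5 → match
6 → match
7 → no match
8 → no match
9 → match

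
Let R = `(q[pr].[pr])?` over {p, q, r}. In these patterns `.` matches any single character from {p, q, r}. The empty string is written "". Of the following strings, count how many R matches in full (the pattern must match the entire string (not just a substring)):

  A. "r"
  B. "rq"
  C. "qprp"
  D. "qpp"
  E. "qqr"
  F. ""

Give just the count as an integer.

A. "r" → no match
B. "rq" → no match
C. "qprp" → match
D. "qpp" → no match
E. "qqr" → no match
F. "" → match
Total matched: 2

2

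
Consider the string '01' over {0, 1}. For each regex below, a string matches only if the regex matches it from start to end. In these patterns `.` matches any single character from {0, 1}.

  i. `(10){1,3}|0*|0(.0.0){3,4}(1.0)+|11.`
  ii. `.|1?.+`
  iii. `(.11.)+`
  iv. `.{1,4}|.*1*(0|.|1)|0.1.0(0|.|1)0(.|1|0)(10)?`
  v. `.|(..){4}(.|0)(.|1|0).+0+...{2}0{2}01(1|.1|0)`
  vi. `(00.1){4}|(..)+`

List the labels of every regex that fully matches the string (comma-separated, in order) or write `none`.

i → no match
ii → match
iii → no match
iv → match
v → no match
vi → match

ii, iv, vi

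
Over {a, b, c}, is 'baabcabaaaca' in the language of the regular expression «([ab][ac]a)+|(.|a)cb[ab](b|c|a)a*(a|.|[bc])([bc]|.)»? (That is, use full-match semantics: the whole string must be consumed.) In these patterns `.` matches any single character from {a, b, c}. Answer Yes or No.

Yes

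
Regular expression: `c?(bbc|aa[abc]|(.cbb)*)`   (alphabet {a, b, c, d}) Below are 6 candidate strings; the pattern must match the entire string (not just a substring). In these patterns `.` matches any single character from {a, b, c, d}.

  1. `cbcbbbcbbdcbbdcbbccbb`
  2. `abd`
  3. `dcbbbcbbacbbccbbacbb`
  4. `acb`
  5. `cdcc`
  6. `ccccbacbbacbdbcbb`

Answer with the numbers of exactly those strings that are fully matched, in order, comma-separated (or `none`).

1 → match
2 → no match
3 → match
4 → no match
5 → no match
6 → no match

1, 3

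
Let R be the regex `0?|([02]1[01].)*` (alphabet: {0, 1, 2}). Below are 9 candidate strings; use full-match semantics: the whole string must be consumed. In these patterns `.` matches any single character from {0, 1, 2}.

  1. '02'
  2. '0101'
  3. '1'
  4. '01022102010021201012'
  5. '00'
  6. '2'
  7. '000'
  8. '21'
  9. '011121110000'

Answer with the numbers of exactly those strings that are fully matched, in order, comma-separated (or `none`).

1 → no match
2 → match
3 → no match
4 → no match
5 → no match
6 → no match
7 → no match
8 → no match
9 → no match

2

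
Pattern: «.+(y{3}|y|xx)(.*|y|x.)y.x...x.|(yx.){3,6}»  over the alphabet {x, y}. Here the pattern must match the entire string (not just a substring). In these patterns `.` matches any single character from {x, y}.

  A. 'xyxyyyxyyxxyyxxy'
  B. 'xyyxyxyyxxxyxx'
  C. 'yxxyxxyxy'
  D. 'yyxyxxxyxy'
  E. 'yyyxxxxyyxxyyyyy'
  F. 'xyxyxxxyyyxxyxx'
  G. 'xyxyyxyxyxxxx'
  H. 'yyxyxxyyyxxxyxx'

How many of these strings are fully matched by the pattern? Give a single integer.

A → match
B → match
C → match
D → no match
E → no match
F → no match
G → no match
H → match
Total matched: 4

4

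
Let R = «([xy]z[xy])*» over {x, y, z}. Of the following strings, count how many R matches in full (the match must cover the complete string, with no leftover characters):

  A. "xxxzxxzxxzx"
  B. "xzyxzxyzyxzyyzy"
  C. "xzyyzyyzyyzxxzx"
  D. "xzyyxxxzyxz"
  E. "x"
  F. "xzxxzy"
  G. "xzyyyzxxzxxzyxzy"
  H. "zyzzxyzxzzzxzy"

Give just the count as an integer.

A → no match
B → match
C → match
D → no match
E → no match
F → match
G → no match
H → no match
Total matched: 3

3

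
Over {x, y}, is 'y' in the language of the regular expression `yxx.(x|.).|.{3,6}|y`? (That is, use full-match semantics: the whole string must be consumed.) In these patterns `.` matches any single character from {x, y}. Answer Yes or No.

Yes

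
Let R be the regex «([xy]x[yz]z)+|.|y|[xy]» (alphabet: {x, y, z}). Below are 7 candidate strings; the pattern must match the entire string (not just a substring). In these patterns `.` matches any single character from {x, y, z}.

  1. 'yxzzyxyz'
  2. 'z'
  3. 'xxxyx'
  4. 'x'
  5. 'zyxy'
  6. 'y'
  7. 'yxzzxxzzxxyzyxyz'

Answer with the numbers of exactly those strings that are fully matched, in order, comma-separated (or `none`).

1, 2, 4, 6, 7

1 → match
2 → match
3 → no match
4 → match
5 → no match
6 → match
7 → match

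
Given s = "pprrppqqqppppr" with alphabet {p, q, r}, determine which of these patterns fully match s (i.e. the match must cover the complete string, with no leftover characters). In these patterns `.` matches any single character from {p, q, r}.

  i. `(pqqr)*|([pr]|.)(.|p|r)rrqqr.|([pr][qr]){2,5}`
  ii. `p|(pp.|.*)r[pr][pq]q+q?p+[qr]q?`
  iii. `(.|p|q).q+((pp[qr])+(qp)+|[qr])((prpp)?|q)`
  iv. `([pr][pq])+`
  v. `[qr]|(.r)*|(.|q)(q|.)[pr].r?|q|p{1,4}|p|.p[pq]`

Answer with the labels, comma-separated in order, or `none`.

i → no match
ii → match
iii → no match
iv → no match
v → no match

ii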